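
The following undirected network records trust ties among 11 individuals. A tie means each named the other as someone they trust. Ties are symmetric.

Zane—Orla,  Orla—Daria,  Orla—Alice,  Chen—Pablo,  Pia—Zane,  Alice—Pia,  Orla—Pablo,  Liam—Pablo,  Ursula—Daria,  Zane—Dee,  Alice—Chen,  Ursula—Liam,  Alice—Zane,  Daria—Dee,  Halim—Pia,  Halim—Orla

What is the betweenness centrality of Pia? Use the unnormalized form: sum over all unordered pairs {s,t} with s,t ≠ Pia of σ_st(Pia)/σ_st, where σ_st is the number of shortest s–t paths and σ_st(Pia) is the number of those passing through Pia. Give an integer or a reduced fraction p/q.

Pairs whose geodesics pass through Pia — Dee–Halim: 1/3; Zane–Halim: 1/2; Halim–Alice: 1/2; Halim–Chen: 1/3.
All other pairs contribute 0.
Summing the contributions gives betweenness(Pia) = 5/3.

5/3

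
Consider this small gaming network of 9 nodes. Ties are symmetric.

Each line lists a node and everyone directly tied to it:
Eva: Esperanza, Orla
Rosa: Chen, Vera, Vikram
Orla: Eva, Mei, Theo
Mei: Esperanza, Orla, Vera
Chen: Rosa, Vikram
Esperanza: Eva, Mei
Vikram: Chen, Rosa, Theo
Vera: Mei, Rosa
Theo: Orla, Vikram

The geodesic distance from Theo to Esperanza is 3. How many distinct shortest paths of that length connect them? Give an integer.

2

The shortest distance is 3. The length-3 paths are: Theo–Orla–Mei–Esperanza; Theo–Orla–Eva–Esperanza.
That gives 2 distinct shortest paths.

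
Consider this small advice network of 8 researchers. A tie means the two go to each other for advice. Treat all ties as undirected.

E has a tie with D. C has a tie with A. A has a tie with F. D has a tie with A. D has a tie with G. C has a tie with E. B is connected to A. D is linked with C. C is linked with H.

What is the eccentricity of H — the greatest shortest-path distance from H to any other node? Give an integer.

Distances from H: A:2, B:3, C:1, D:2, E:2, F:3, G:3.
The largest is 3 (to B, F, and G), so the eccentricity of H is 3.

3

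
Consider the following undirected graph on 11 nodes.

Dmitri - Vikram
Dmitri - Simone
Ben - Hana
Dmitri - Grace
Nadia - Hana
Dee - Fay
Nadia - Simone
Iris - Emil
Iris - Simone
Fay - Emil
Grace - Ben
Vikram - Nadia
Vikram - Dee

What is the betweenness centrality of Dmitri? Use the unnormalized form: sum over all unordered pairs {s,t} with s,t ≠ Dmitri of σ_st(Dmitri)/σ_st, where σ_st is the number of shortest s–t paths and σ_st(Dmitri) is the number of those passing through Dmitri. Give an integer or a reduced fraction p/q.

67/6

Pairs whose geodesics pass through Dmitri — Dee–Ben: 1/2; Dee–Grace: 1; Dee–Simone: 1/2; Vikram–Ben: 1/2; Vikram–Grace: 1; Vikram–Simone: 1/2; Vikram–Iris: 1/2; Nadia–Grace: 2/3; Ben–Simone: 1/2; Ben–Iris: 1/2; Ben–Emil: 1/2; Ben–Fay: 1/2; Grace–Simone: 1; Grace–Iris: 1 … (+2 more pairs).
All other pairs contribute 0.
Summing the contributions gives betweenness(Dmitri) = 67/6.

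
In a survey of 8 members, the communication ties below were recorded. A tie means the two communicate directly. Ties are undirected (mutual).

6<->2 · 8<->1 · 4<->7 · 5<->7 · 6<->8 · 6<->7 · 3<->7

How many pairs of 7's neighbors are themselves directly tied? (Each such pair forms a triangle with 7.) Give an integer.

7's neighbors are 3, 4, 5, and 6, but none of them are tied to each other, so no triangle contains 7.

0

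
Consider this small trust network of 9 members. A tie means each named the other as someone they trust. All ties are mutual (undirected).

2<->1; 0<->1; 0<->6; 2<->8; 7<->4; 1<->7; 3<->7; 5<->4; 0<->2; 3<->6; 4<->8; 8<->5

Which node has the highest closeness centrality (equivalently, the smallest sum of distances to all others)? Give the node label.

Farness (sum of distances to all others) for each node — 0:15, 1:14, 2:14, 3:17, 4:15, 5:19, 6:18, 7:13, 8:15.
The smallest farness is 13, for 7, so 7 has the highest closeness.

7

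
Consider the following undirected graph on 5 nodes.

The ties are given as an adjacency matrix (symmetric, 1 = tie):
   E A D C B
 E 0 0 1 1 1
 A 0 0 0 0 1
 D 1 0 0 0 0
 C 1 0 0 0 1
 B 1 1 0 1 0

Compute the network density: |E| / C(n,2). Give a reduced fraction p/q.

1/2

There are 5 edges and 5 nodes, so the maximum possible is C(5,2) = 10.
Density = 5/10 = 1/2.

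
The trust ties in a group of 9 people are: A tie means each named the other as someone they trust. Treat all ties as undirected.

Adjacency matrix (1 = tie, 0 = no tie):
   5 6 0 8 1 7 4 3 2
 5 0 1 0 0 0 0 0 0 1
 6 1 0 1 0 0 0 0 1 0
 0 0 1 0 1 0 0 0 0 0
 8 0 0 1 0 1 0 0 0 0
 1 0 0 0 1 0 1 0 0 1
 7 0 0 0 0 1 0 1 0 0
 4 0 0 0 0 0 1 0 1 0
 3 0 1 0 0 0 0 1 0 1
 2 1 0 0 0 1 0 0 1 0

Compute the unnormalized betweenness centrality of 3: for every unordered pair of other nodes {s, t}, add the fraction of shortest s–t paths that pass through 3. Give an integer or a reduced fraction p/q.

37/6

Pairs whose geodesics pass through 3 — 5–4: 2/2; 6–1: 1/3; 6–7: 1; 6–4: 1; 6–2: 1/2; 0–4: 1; 0–2: 1/3; 4–2: 1.
All other pairs contribute 0.
Summing the contributions gives betweenness(3) = 37/6.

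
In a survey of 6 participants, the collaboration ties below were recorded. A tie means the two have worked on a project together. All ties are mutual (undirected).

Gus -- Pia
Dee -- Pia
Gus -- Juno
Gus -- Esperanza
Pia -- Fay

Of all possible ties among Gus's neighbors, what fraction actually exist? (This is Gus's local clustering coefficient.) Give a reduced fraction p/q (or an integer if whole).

0

Gus's neighbors: Esperanza, Juno, and Pia (k = 3).
Possible neighbor pairs: C(3,2) = 3. Edges among them: none → e = 0.
Clustering(Gus) = 0/3 = 0.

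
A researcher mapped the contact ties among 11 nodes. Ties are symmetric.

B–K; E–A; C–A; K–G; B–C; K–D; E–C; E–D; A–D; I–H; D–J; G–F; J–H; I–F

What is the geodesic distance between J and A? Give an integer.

One shortest route is J – D – A, which uses 2 edges, and J and A are not directly tied, so nothing shorter exists. So d(J,A) = 2.

2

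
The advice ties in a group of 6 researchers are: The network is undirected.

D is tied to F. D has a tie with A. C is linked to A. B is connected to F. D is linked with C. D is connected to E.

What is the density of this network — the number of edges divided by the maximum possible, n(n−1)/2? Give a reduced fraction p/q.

2/5

There are 6 edges and 6 nodes, so the maximum possible is C(6,2) = 15.
Density = 6/15 = 2/5.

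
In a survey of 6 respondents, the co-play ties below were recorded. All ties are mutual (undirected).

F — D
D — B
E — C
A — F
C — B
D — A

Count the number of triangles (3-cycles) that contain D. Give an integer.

1

D's neighbors: A, B, and F.
Neighbor pairs that are themselves tied: D–A–F. Each forms one triangle with D, for 1 in total.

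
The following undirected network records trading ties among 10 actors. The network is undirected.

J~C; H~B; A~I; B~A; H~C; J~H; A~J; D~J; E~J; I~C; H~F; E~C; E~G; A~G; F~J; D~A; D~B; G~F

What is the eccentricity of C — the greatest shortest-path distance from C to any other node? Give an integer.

Distances from C: A:2, B:2, D:2, E:1, F:2, G:2, H:1, I:1, J:1.
The largest is 2 (to F, B, D, A, and G), so the eccentricity of C is 2.

2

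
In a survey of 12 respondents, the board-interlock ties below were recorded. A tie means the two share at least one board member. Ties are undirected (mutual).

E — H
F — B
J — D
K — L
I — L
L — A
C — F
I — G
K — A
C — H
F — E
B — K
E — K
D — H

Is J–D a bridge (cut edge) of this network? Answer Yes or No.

Yes

Without the J–D edge there is no alternate route between J and D, so the network disconnects. It is a bridge.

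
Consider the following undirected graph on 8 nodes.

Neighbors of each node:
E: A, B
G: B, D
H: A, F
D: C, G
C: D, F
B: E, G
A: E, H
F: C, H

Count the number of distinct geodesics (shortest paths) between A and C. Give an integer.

1

The shortest distance is 3, and the only length-3 path is A–H–F–C. So there is exactly 1 shortest path.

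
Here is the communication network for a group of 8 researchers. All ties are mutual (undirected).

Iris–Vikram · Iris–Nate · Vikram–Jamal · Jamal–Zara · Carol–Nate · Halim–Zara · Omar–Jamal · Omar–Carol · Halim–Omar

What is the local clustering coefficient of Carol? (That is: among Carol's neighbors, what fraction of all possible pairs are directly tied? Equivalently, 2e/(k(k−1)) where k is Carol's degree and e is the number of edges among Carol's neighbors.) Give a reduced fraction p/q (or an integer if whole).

Carol's neighbors: Nate and Omar (k = 2).
Possible neighbor pairs: C(2,2) = 1. Edges among them: none → e = 0.
Clustering(Carol) = 0/1.

0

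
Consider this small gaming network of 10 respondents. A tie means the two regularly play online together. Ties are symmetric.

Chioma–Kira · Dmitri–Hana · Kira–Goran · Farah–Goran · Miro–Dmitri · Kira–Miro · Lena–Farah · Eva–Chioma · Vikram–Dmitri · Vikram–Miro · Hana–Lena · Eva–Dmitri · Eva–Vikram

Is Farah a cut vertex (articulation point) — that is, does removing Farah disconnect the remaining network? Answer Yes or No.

Even without Farah, every remaining node can still reach every other (the residual graph is connected), so Farah is not a cut vertex.

No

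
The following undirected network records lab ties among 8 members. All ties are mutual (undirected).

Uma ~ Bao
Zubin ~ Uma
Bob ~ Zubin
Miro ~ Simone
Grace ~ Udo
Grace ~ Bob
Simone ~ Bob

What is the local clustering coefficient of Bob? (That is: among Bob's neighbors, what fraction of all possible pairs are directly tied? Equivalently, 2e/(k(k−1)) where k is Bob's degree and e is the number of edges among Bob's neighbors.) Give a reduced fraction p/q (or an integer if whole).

Bob's neighbors: Grace, Simone, and Zubin (k = 3).
Possible neighbor pairs: C(3,2) = 3. Edges among them: none → e = 0.
Clustering(Bob) = 0/3 = 0.

0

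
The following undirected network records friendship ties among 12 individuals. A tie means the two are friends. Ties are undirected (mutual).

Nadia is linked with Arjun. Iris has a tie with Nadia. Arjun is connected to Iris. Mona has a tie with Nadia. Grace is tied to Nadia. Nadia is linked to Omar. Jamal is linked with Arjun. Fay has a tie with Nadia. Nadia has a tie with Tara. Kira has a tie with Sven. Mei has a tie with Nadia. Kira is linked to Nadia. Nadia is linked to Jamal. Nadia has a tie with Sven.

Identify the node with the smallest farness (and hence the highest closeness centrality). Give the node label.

Nadia

Farness (sum of distances to all others) for each node — Arjun:19, Fay:21, Grace:21, Iris:20, Jamal:20, Kira:20, Mei:21, Mona:21, Nadia:11, Omar:21, Sven:20, Tara:21.
The smallest farness is 11, for Nadia, so Nadia has the highest closeness.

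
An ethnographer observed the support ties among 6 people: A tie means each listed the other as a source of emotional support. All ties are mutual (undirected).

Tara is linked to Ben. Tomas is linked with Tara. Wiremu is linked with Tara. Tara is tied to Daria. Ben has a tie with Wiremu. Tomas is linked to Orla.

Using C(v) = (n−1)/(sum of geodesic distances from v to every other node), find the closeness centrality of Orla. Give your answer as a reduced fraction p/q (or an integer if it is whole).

Distances from Orla: Ben:3, Daria:3, Tara:2, Tomas:1, Wiremu:3. Sum = 12.
n = 6, so closeness = 5/12.

5/12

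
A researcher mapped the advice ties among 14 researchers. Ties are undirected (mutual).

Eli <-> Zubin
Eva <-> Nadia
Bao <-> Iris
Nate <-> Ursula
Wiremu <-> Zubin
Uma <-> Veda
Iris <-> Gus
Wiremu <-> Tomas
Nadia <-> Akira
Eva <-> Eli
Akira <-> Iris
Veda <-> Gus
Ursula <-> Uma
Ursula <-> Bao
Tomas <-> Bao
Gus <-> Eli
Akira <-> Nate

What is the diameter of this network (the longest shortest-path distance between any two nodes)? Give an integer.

Eccentricity of each node (its greatest distance to any other): Akira:4, Bao:4, Eli:4, Eva:4, Gus:3, Iris:3, Nadia:4, Nate:5, Tomas:4, Uma:4, Ursula:4, Veda:4, Wiremu:4, Zubin:5.
The maximum eccentricity is 5, realized for instance by the pair Nate–Zubin via Nate – Ursula – Bao – Tomas – Wiremu – Zubin. So the diameter is 5.

5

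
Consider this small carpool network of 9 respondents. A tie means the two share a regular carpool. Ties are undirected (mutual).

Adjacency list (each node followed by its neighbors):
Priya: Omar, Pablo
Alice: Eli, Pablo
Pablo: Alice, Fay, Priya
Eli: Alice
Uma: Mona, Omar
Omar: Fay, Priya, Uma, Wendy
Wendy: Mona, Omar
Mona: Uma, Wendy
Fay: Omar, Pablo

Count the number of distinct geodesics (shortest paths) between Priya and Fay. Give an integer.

The shortest distance is 2. The length-2 paths are: Priya–Omar–Fay; Priya–Pablo–Fay.
That gives 2 distinct shortest paths.

2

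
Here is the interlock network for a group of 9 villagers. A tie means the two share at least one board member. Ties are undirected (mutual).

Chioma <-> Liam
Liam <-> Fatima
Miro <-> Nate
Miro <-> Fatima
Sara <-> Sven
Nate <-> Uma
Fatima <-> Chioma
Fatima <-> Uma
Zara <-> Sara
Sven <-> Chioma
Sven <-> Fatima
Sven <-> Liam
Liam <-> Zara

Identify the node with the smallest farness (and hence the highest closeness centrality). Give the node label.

Fatima

Farness (sum of distances to all others) for each node — Chioma:14, Fatima:11, Liam:13, Miro:16, Nate:21, Sara:18, Sven:13, Uma:16, Zara:18.
The smallest farness is 11, for Fatima, so Fatima has the highest closeness.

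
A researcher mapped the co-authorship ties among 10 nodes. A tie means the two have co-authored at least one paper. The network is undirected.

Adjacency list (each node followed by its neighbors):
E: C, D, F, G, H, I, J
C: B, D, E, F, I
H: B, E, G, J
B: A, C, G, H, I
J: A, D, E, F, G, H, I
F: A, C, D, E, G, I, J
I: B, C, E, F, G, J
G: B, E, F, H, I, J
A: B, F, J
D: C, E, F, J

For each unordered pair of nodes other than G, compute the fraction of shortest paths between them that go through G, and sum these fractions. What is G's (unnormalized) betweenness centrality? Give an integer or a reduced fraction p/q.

Pairs whose geodesics pass through G — E–B: 1/4; H–F: 1/3; H–I: 1/4; F–B: 1/4; J–B: 1/4.
All other pairs contribute 0.
Summing the contributions gives betweenness(G) = 4/3.

4/3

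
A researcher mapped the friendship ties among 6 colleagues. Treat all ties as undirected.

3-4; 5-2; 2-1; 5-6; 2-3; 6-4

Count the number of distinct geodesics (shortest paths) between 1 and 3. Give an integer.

The shortest distance is 2, and the only length-2 path is 1–2–3. So there is exactly 1 shortest path.

1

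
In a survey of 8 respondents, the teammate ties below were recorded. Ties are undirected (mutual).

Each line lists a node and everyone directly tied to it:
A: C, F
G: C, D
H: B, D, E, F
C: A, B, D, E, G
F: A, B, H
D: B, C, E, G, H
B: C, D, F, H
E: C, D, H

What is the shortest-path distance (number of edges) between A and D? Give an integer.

One shortest route is A – C – D, which uses 2 edges, and A and D are not directly tied, so nothing shorter exists. So d(A,D) = 2.

2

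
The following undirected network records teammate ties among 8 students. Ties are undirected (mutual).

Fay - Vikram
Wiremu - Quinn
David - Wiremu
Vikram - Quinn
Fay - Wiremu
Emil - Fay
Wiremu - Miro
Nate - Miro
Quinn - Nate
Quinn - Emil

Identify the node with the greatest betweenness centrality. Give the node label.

Wiremu

Unnormalized betweenness of each node: David:0, Emil:7/12, Fay:19/6, Miro:5/4, Nate:7/6, Quinn:91/12, Vikram:7/12, Wiremu:29/3.
Wiremu has the largest value, 29/3, making it the main broker — the node through which the most shortest paths run.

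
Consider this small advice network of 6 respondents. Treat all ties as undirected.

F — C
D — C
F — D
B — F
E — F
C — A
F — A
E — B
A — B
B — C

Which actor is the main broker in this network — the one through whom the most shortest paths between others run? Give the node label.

Unnormalized betweenness of each node: A:0, B:1, C:1, D:0, E:0, F:3.
F has the largest value, 3, making it the main broker — the node through which the most shortest paths run.

F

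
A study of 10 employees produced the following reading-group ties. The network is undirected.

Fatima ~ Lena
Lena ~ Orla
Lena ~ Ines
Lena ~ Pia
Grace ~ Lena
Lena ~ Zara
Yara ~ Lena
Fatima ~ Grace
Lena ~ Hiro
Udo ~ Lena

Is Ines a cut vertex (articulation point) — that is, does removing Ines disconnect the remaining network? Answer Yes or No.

Even without Ines, every remaining node can still reach every other (the residual graph is connected), so Ines is not a cut vertex.

No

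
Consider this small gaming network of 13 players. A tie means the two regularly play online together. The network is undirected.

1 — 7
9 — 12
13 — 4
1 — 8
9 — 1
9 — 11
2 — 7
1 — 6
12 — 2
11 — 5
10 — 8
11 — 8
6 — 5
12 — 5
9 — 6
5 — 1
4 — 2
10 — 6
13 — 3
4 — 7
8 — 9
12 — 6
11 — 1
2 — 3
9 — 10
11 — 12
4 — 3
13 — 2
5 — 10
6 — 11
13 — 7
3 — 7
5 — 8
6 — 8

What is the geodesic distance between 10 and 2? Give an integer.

3

One shortest route is 10 – 9 – 12 – 2, which uses 3 edges, and at distance 2 from 10 we only reach {1, 11, 12}, which does not include 2. So d(10,2) = 3.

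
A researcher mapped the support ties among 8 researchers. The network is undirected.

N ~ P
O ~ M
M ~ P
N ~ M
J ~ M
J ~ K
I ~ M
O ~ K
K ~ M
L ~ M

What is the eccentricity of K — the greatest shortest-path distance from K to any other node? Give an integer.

2

Distances from K: I:2, J:1, L:2, M:1, N:2, O:1, P:2.
The largest is 2 (to P, N, I, and L), so the eccentricity of K is 2.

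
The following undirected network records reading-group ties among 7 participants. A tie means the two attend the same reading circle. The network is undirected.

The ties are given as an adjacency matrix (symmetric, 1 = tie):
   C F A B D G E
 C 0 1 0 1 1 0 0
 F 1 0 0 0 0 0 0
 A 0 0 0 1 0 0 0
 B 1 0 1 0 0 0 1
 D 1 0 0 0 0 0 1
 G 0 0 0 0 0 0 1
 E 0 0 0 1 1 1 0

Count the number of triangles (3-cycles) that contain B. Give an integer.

B's neighbors are A, C, and E, but none of them are tied to each other, so no triangle contains B.

0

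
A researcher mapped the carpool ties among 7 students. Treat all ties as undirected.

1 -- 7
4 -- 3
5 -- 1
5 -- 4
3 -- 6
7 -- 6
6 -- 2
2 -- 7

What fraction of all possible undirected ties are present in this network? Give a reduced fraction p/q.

8/21

There are 8 edges and 7 nodes, so the maximum possible is C(7,2) = 21.
Density = 8/21.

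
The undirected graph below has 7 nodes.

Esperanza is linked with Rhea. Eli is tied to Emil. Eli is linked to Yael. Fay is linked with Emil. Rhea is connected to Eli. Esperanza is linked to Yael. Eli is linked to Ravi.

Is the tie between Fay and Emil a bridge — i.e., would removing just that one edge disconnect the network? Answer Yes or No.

Yes

Without the Fay–Emil edge there is no alternate route between Fay and Emil, so the network disconnects. It is a bridge.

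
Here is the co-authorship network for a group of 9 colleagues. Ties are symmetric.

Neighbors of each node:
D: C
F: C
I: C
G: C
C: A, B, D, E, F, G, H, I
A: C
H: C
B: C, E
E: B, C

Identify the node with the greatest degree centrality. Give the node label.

C

Degrees — A:1, B:2, C:8, D:1, E:2, F:1, G:1, H:1, I:1.
The maximum is 8, attained only by C.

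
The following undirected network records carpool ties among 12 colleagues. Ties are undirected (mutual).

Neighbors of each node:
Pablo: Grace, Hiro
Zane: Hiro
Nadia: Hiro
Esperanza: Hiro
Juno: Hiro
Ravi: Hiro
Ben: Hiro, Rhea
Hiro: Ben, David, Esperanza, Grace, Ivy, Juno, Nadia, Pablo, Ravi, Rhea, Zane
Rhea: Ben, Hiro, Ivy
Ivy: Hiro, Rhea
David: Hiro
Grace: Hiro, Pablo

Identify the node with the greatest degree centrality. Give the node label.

Hiro

Degrees — Ben:2, David:1, Esperanza:1, Grace:2, Hiro:11, Ivy:2, Juno:1, Nadia:1, Pablo:2, Ravi:1, Rhea:3, Zane:1.
The maximum is 11, attained only by Hiro.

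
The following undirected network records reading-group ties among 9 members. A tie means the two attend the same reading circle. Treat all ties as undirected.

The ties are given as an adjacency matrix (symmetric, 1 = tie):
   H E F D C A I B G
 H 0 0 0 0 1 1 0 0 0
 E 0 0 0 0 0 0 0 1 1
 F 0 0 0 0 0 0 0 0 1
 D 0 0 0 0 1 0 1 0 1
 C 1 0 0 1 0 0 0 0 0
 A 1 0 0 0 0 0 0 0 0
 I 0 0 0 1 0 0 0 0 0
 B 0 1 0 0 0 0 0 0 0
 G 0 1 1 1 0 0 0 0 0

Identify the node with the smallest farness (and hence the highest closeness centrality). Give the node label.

Farness (sum of distances to all others) for each node — A:30, B:28, C:18, D:15, E:21, F:23, G:16, H:23, I:22.
The smallest farness is 15, for D, so D has the highest closeness.

D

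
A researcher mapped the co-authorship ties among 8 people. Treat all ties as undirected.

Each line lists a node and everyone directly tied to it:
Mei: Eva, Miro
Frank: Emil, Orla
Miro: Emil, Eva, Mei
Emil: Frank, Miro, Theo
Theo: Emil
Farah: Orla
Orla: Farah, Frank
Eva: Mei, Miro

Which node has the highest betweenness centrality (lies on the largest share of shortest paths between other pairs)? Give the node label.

Unnormalized betweenness of each node: Emil:15, Eva:0, Farah:0, Frank:10, Mei:0, Miro:10, Orla:6, Theo:0.
Emil has the largest value, 15, making it the main broker — the node through which the most shortest paths run.

Emil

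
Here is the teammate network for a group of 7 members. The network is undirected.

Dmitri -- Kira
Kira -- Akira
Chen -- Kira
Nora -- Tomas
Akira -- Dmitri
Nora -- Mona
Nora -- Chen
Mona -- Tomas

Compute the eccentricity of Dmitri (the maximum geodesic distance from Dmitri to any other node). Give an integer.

Distances from Dmitri: Akira:1, Chen:2, Kira:1, Mona:4, Nora:3, Tomas:4.
The largest is 4 (to Mona and Tomas), so the eccentricity of Dmitri is 4.

4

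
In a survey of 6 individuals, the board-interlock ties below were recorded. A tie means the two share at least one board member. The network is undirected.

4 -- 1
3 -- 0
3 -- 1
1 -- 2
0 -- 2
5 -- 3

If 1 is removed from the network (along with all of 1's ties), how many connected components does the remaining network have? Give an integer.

2

Without 1, the remaining ties split the others into: {0, 2, 3, 5}; {4}.
That's 2 separate components.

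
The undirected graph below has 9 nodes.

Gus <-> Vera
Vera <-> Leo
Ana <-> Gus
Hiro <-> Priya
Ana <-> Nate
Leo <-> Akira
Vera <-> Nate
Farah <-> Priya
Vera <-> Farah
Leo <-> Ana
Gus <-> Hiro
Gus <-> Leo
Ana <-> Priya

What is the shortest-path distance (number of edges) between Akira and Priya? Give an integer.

3

One shortest route is Akira – Leo – Ana – Priya, which uses 3 edges, and at distance 2 from Akira we only reach {Ana, Gus, Vera}, which does not include Priya. So d(Akira,Priya) = 3.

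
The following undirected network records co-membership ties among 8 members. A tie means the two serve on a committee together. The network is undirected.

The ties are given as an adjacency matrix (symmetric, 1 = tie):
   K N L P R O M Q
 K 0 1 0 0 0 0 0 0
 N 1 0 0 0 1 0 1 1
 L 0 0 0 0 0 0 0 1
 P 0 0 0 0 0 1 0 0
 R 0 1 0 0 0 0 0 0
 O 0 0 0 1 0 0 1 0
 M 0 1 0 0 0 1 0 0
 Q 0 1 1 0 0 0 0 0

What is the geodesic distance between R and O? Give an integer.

3

One shortest route is R – N – M – O, which uses 3 edges, and at distance 2 from R we only reach {K, M, Q}, which does not include O. So d(R,O) = 3.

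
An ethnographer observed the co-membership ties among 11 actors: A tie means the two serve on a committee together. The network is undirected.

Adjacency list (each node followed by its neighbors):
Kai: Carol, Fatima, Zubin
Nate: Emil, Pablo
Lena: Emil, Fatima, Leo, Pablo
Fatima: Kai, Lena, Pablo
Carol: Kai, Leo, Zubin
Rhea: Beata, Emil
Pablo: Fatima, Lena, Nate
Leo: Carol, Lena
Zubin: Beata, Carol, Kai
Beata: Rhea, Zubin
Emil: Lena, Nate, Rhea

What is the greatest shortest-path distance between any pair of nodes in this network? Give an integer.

Eccentricity of each node (its greatest distance to any other): Beata:4, Carol:4, Emil:3, Fatima:3, Kai:3, Lena:3, Leo:3, Nate:4, Pablo:4, Rhea:3, Zubin:4.
The maximum eccentricity is 4, realized for instance by the pair Carol–Nate via Carol – Leo – Lena – Pablo – Nate. So the diameter is 4.

4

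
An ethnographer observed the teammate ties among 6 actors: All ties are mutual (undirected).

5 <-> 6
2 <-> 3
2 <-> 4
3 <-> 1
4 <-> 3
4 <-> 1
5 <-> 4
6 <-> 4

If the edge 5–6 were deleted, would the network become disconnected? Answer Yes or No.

Even without that edge, 5 still reaches 6 via 5 – 4 – 6, so the network stays connected. Not a bridge.

No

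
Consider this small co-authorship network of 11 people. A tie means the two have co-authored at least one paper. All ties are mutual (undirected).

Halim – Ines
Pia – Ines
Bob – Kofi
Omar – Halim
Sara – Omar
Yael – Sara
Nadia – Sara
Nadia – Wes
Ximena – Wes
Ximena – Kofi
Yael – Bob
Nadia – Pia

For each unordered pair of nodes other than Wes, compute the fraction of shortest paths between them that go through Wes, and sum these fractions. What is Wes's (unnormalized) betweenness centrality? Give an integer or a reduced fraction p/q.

9

Pairs whose geodesics pass through Wes — Ximena–Sara: 1; Ximena–Omar: 1; Ximena–Halim: 2/2; Ximena–Ines: 1; Ximena–Pia: 1; Ximena–Nadia: 1; Kofi–Ines: 1; Kofi–Pia: 1; Kofi–Nadia: 1.
All other pairs contribute 0.
Summing the contributions gives betweenness(Wes) = 9.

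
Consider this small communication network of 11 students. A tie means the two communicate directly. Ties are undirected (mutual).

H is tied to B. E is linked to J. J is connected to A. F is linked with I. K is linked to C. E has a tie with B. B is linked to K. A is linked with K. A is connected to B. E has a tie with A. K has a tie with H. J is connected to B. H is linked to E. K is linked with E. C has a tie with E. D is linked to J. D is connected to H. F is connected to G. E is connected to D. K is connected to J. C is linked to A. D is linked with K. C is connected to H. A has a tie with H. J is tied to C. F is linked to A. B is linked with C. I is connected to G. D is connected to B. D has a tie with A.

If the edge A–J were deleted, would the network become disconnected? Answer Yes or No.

No

Even without that edge, A still reaches J via A – B – J, so the network stays connected. Not a bridge.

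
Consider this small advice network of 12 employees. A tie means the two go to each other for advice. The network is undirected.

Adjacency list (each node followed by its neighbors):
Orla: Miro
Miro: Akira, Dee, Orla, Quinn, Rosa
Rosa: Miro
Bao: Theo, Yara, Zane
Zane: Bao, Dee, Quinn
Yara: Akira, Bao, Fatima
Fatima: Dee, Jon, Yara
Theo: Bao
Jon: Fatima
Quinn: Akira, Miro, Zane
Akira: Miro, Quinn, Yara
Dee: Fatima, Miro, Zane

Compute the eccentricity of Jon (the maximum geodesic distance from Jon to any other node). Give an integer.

Distances from Jon: Akira:3, Bao:3, Dee:2, Fatima:1, Miro:3, Orla:4, Quinn:4, Rosa:4, Theo:4, Yara:2, Zane:3.
The largest is 4 (to Theo, Quinn, Rosa, and Orla), so the eccentricity of Jon is 4.

4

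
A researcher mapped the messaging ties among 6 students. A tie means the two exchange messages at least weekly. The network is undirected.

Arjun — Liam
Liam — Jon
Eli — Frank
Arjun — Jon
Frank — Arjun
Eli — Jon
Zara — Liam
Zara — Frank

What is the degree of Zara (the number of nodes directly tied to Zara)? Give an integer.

2

Zara is directly tied to Frank and Liam. That is 2 neighbors, so the degree of Zara is 2.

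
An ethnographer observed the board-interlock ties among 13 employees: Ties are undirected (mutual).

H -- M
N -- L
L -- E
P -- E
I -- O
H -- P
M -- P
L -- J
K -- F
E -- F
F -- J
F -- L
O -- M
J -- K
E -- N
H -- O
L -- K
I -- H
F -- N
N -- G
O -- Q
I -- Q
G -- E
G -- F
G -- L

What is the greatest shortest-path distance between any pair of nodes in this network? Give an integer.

Eccentricity of each node (its greatest distance to any other): E:4, F:5, G:5, H:4, I:5, J:6, K:6, L:5, M:4, N:5, O:5, P:3, Q:6.
The maximum eccentricity is 6, realized for instance by the pair K–Q via K – F – E – P – H – O – Q. So the diameter is 6.

6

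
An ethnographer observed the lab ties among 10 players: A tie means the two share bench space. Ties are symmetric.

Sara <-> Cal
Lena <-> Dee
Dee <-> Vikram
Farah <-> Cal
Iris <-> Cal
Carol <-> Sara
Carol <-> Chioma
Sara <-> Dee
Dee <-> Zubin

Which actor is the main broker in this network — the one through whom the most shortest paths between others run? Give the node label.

Sara

Unnormalized betweenness of each node: Cal:15, Carol:8, Chioma:0, Dee:21, Farah:0, Iris:0, Lena:0, Sara:26, Vikram:0, Zubin:0.
Sara has the largest value, 26, making it the main broker — the node through which the most shortest paths run.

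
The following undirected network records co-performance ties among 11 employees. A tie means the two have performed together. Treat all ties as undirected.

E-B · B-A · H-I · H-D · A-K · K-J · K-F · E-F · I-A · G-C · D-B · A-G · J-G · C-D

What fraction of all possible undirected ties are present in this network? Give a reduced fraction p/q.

14/55

There are 14 edges and 11 nodes, so the maximum possible is C(11,2) = 55.
Density = 14/55.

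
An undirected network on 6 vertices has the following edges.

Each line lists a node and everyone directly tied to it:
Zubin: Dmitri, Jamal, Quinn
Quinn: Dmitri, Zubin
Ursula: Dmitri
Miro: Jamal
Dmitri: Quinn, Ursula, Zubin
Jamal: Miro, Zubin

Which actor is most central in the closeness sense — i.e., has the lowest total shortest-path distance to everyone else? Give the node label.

Farness (sum of distances to all others) for each node — Dmitri:8, Jamal:9, Miro:13, Quinn:9, Ursula:12, Zubin:7.
The smallest farness is 7, for Zubin, so Zubin has the highest closeness.

Zubin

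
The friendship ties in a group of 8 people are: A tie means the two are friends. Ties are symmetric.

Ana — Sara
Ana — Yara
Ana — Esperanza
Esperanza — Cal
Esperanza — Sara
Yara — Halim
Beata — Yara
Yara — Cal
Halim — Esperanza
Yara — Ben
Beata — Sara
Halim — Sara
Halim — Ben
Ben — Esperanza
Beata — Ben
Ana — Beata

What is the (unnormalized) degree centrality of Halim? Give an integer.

Halim is directly tied to Ben, Esperanza, Sara, and Yara. That is 4 neighbors, so the degree of Halim is 4.

4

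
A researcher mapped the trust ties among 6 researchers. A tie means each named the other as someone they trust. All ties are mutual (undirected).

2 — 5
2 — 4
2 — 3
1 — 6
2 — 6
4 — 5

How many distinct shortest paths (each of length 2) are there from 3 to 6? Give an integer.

1

The shortest distance is 2, and the only length-2 path is 3–2–6. So there is exactly 1 shortest path.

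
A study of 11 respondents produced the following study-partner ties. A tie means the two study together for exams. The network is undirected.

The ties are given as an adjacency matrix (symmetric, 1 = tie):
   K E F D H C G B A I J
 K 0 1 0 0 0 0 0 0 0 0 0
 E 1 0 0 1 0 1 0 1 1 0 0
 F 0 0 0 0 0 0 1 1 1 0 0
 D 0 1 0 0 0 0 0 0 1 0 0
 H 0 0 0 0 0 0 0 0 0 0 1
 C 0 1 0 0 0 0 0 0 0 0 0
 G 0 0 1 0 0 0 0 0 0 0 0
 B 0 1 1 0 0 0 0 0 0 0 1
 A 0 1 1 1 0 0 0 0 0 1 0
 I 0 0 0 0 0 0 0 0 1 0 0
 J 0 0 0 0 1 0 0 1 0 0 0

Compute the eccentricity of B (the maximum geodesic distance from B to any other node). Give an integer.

3

Distances from B: A:2, C:2, D:2, E:1, F:1, G:2, H:2, I:3, J:1, K:2.
The largest is 3 (to I), so the eccentricity of B is 3.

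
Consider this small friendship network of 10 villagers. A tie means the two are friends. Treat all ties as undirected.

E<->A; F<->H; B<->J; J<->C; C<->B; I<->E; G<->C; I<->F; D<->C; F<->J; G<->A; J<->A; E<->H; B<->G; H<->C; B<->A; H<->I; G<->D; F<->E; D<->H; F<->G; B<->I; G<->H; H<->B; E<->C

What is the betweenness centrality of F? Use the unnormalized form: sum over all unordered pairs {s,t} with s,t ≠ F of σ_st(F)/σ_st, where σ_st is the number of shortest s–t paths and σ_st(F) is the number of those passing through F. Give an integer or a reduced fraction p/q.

Pairs whose geodesics pass through F — J–I: 1/2; J–E: 1/3; J–G: 1/4; J–H: 1/3; I–G: 1/3; E–G: 1/4.
All other pairs contribute 0.
Summing the contributions gives betweenness(F) = 2.

2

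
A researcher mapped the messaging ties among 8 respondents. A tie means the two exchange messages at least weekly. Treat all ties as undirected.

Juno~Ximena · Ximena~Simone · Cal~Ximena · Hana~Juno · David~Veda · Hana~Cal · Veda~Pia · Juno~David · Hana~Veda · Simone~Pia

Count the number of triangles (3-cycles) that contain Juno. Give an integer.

0

Juno's neighbors are David, Hana, and Ximena, but none of them are tied to each other, so no triangle contains Juno.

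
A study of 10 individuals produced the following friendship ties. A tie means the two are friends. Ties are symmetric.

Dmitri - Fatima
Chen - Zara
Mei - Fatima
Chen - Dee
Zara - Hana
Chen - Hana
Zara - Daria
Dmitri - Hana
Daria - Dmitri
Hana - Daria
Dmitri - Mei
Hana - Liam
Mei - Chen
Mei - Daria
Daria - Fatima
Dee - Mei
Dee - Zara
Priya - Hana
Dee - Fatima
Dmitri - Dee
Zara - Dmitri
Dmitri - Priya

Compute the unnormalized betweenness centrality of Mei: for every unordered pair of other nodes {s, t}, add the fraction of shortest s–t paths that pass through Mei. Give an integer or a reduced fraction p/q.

Pairs whose geodesics pass through Mei — Dmitri–Chen: 1/4; Chen–Fatima: 1/2; Chen–Daria: 1/3; Dee–Daria: 1/4.
All other pairs contribute 0.
Summing the contributions gives betweenness(Mei) = 4/3.

4/3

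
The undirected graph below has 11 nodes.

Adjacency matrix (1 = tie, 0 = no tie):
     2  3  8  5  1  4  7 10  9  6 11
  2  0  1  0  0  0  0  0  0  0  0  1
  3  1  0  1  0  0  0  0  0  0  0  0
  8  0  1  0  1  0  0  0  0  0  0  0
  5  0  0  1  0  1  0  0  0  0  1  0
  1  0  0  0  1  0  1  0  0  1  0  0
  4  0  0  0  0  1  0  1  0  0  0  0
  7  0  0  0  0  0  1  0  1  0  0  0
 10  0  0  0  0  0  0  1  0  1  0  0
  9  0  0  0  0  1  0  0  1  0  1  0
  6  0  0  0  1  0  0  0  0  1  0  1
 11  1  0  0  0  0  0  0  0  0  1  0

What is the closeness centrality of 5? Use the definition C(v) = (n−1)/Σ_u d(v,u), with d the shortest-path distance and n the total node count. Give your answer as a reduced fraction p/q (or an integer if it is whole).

1/2

Distances from 5: 1:1, 2:3, 3:2, 4:2, 6:1, 7:3, 8:1, 9:2, 10:3, 11:2. Sum = 20.
n = 11, so closeness = 10/20 = 1/2.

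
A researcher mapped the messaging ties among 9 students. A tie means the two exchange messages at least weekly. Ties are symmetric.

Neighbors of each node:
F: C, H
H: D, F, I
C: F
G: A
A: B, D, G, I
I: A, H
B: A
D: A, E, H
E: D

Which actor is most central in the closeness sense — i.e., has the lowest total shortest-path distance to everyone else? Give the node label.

D

Farness (sum of distances to all others) for each node — A:15, B:22, C:27, D:14, E:21, F:20, G:22, H:15, I:16.
The smallest farness is 14, for D, so D has the highest closeness.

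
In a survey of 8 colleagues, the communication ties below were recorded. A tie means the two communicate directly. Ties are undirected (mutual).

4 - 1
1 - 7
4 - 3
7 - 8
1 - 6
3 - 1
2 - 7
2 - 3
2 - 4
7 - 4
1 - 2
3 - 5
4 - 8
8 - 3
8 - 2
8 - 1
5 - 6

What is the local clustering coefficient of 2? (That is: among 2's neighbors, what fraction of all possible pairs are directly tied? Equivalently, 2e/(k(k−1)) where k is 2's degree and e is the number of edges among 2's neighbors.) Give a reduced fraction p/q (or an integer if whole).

2's neighbors: 1, 3, 4, 7, and 8 (k = 5).
Possible neighbor pairs: C(5,2) = 10. Edges among them: 1–3, 1–4, 1–7, 1–8, 3–4, 3–8, 4–7, 4–8, 7–8 → e = 9.
Clustering(2) = 9/10.

9/10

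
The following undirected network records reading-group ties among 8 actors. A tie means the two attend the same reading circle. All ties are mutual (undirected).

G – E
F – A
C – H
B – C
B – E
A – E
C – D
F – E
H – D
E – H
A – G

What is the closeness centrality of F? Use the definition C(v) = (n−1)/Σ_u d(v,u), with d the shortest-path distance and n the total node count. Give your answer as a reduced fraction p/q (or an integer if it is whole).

Distances from F: A:1, B:2, C:3, D:3, E:1, G:2, H:2. Sum = 14.
n = 8, so closeness = 7/14 = 1/2.

1/2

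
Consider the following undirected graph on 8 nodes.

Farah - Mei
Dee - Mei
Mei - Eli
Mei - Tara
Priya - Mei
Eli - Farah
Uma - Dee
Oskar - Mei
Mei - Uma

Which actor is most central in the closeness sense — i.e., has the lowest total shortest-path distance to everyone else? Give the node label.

Farness (sum of distances to all others) for each node — Dee:12, Eli:12, Farah:12, Mei:7, Oskar:13, Priya:13, Tara:13, Uma:12.
The smallest farness is 7, for Mei, so Mei has the highest closeness.

Mei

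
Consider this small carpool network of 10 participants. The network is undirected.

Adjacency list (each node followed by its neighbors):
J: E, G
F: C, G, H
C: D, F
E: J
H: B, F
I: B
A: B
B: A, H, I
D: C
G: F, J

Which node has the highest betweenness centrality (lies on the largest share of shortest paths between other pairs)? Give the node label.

Unnormalized betweenness of each node: A:0, B:15, C:8, D:0, E:0, F:26, G:14, H:18, I:0, J:8.
F has the largest value, 26, making it the main broker — the node through which the most shortest paths run.

F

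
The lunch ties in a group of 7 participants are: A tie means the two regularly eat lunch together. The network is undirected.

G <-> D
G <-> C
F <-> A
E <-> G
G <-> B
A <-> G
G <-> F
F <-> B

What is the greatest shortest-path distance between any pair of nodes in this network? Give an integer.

Eccentricity of each node (its greatest distance to any other): A:2, B:2, C:2, D:2, E:2, F:2, G:1.
The maximum eccentricity is 2, realized for instance by the pair B–D via B – G – D. So the diameter is 2.

2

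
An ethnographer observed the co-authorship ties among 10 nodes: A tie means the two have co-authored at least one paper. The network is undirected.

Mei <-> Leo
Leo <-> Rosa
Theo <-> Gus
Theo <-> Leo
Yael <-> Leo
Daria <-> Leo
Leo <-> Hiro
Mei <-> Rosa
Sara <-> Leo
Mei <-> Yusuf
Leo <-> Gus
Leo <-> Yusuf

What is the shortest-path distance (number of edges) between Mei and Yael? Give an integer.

2

One shortest route is Mei – Leo – Yael, which uses 2 edges, and Mei and Yael are not directly tied, so nothing shorter exists. So d(Mei,Yael) = 2.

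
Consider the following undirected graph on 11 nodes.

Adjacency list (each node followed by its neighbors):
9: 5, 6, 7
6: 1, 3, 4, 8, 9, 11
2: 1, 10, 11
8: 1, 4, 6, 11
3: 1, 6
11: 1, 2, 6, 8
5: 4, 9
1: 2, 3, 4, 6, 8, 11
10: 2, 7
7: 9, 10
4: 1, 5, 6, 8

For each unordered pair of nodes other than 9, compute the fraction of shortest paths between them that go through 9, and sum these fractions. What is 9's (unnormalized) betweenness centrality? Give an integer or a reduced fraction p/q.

Pairs whose geodesics pass through 9 — 3–5: 1/3; 3–7: 1; 1–7: 1/2; 8–7: 1; 11–5: 1/4; 11–7: 1/2; 4–7: 2/2; 5–7: 1; 5–10: 1; 5–6: 1/2; 7–6: 1; 10–6: 1/3.
All other pairs contribute 0.
Summing the contributions gives betweenness(9) = 101/12.

101/12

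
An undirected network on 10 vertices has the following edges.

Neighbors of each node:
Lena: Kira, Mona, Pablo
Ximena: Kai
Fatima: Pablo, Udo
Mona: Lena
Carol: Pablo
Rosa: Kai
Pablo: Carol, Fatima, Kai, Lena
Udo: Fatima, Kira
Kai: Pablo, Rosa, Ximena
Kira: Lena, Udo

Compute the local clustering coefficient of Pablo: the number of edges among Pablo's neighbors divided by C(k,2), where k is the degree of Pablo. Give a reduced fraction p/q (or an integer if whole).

Pablo's neighbors: Carol, Fatima, Kai, and Lena (k = 4).
Possible neighbor pairs: C(4,2) = 6. Edges among them: none → e = 0.
Clustering(Pablo) = 0/6 = 0.

0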